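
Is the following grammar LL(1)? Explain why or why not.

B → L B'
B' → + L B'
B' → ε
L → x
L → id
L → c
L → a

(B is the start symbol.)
A grammar is LL(1) if for each non-terminal N with multiple productions, the predict sets of those productions are pairwise disjoint, where PREDICT(N → α) = (FIRST(α) \ {ε}) ∪ (FOLLOW(N) if α ⇒* ε).

Relevant sets:
  FOLLOW(B') = { $ }

For B':
  PREDICT(B' → '+' L B') = { '+' }
  PREDICT(B' → ε) = { $ }
For L:
  PREDICT(L → x) = { 'x' }
  PREDICT(L → id) = { 'id' }
  PREDICT(L → c) = { 'c' }
  PREDICT(L → a) = { 'a' }
B has a single production, so nothing to check there.

All predict sets are disjoint. The grammar IS LL(1).

Answer: Yes, the grammar is LL(1).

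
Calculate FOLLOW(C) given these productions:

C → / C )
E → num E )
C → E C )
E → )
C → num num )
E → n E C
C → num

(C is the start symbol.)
{ $, ')', '/', 'n', 'num' }

To compute FOLLOW(C), find every occurrence of C on a right-hand side N → α C β: add FIRST(β) \ {ε}, and if β is empty or nullable also add FOLLOW(N). Iterate to a fixed point.

C is the start symbol, so $ ∈ FOLLOW(C).
In C → / C ): C is followed by ')', add FIRST(')') \ {ε} = { ')' }
In C → E C ): C is followed by ')', add FIRST(')') \ {ε} = { ')' }
In E → n E C: C is at the end, add FOLLOW(E)

The FOLLOW sets referred to above (computed the same way, to a fixed point):
  FOLLOW(E) = { ')', '/', 'n', 'num' }

Taking the union: FOLLOW(C) = { $, ')', '/', 'n', 'num' }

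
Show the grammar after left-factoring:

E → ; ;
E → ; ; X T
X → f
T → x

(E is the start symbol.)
Left-factoring transforms A → αβ₁ | αβ₂ into A → αA' and A' → β₁ | β₂
(α is the longest common prefix among the alternatives). Repeat until
no nonterminal has two alternatives with a common prefix.

Round 1: E has alternatives sharing prefix '; ;'. Introduce E': E → ; ; E'
  Add: E' → ε
  Add: E' → X T

No remaining common prefixes — done.

Resulting grammar:
E → ; ; E'
E' → ε
E' → X T
X → f
T → x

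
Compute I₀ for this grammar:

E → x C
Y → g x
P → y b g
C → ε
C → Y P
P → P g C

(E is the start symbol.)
{ [E → . x C], [E' → . E] }

First, augment the grammar with E' → E
I₀ = CLOSURE({ [E' → . E] }):
  [E' → . E] has the dot before E: add [E → . x C]
No further items can be added.

I₀ = { [E → . x C], [E' → . E] }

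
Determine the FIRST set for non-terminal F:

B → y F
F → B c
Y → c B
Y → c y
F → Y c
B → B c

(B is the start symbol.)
{ 'c', 'y' }

To compute FIRST(F), examine every production with F on the left-hand side, reading each right-hand side left to right until a non-nullable symbol is reached.

FIRST sets of the other non-terminals involved (by the same procedure, iterated to a fixed point):
  FIRST(B) = { 'y' }
  FIRST(Y) = { 'c' }

From F → B c:
  - B is a non-terminal: add FIRST(B) \ {ε} = { 'y' }
    B is not nullable, so stop
From F → Y c:
  - Y is a non-terminal: add FIRST(Y) \ {ε} = { 'c' }
    Y is not nullable, so stop

Collecting: FIRST(F) = { 'c', 'y' }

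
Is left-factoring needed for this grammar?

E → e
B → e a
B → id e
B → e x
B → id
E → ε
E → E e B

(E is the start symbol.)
Yes, B has productions with common prefix 'e'; B has productions with common prefix 'id'

Left-factoring is needed when two productions for the same non-terminal
share a common prefix on the right-hand side.

Productions for E:
  E → e
  E → ε
  E → E e B
Productions for B:
  B → e a
  B → id e
  B → e x
  B → id

Found common prefix 'e' in productions for B
Found common prefix 'id' in productions for B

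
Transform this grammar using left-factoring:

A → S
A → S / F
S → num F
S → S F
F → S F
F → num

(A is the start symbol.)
Left-factoring transforms A → αβ₁ | αβ₂ into A → αA' and A' → β₁ | β₂
(α is the longest common prefix among the alternatives). Repeat until
no nonterminal has two alternatives with a common prefix.

Round 1: A has alternatives sharing prefix 'S'. Introduce A': A → S A'
  Add: A' → ε
  Add: A' → / F

No remaining common prefixes — done.

Resulting grammar:
A → S A'
A' → ε
A' → / F
S → num F
S → S F
F → S F
F → num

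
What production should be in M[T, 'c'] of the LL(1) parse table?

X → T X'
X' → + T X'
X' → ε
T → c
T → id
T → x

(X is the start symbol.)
To find M[T, 'c'], we find productions for T where 'c' is in the predict set (PREDICT(N → α) = (FIRST(α) \ {ε}) ∪ (FOLLOW(N) if α ⇒* ε)).

T → c: PREDICT = { 'c' }
  'c' is in predict set, so this production goes in M[T, 'c']
T → id: PREDICT = { 'id' }
T → x: PREDICT = { 'x' }

M[T, 'c'] = T → c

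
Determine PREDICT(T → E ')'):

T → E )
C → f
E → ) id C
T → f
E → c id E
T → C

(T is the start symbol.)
PREDICT(T → E ')') = (FIRST(RHS) \ {ε}) ∪ (FOLLOW(T) if ε ∈ FIRST(RHS), i.e. RHS ⇒* ε)
FIRST(E) = { ')', 'c' }
FIRST(E ')') = { ')', 'c' }
ε ∉ FIRST(E ')'), so FOLLOW(T) is not added.
PREDICT(T → E ')') = { ')', 'c' }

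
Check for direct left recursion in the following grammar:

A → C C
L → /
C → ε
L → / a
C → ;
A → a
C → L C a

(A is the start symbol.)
No direct left recursion

Direct left recursion occurs when N → N α for some non-terminal N (the right-hand side begins with the left-hand side itself).

A → C C: starts with C
L → /: starts with '/'
C → ε: starts with ε
L → / a: starts with '/'
C → ;: starts with ';'
A → a: starts with a
C → L C a: starts with L

No direct left recursion found.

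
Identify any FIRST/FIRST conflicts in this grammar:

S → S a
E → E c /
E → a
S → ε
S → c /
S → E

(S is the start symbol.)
FIRST sets of the non-terminals at (or reachable through a nullable prefix from) the front of some alternative:
  FIRST(S) = { 'a', 'c', ε }
  FIRST(E) = { 'a' }

Productions for S:
  S → S a: FIRST = { 'a', 'c' }
  S → ε: FIRST = { ε }
  S → c /: FIRST = { 'c' }
  S → E: FIRST = { 'a' }
Productions for E:
  E → E c /: FIRST = { 'a' }
  E → a: FIRST = { 'a' }

Conflict for S: S → S a and S → c /
  Overlap: { 'c' }
Conflict for S: S → S a and S → E
  Overlap: { 'a' }
Conflict for E: E → E c / and E → a
  Overlap: { 'a' }

Answer: Yes. S → S a / S → c '/' on { 'c' }; S → S a / S → E on { 'a' }; E → E c '/' / E → a on { 'a' }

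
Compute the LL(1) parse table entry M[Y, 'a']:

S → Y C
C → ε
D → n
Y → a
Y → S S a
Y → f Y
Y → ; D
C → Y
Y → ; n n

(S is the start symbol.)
Y → a, Y → S S a

To find M[Y, 'a'], we find productions for Y where 'a' is in the predict set (PREDICT(N → α) = (FIRST(α) \ {ε}) ∪ (FOLLOW(N) if α ⇒* ε)).

Relevant sets:
  FIRST(S) = { ';', 'a', 'f' }

Y → a: PREDICT = { 'a' }
  'a' is in predict set, so this production goes in M[Y, 'a']
Y → S S a: PREDICT = { ';', 'a', 'f' }
  'a' is in predict set, so this production goes in M[Y, 'a']
Y → f Y: PREDICT = { 'f' }
Y → ; D: PREDICT = { ';' }
Y → ; n n: PREDICT = { ';' }

M[Y, 'a'] = Y → a, Y → S S a  (a multiply-defined cell — the grammar is not LL(1))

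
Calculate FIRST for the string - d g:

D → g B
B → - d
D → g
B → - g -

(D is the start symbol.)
{ '-' }

To compute FIRST(- d g), process the symbols left to right:
Symbol - is a terminal. Add '-' and stop.
FIRST(- d g) = { '-' }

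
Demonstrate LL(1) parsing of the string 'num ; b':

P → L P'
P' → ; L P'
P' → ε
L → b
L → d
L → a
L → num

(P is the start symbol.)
Stack is shown with the top on the left.

Stack     Input      Action
---------------------------
P $       num ; b $  output P → L P'
L P' $    num ; b $  output L → num
num P' $  num ; b $  match 'num'
P' $      ; b $      output P' → ; L P'
; L P' $  ; b $      match ';'
L P' $    b $        output L → b
b P' $    b $        match 'b'
P' $      $          output P' → ε
$         $          accept

The string is accepted.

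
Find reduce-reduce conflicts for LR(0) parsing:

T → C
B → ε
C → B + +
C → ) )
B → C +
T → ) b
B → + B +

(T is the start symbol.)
A reduce-reduce conflict occurs when an LR(0) state has two complete items [A → α .] and [B → β .] — both call for a reduction, and with no lookahead the parser cannot choose between them.

Augment with T' → T and build the canonical LR(0) collection (I0 = CLOSURE({[T' → . T]}), then GOTO on every symbol after a dot until no new states appear). It has 15 states:
  I0: { [B → . + B +], [B → . C +], [B → .], [C → . ) )], [C → . B + +], [T → . ) b], [T → . C], [T' → . T] }  — shift, reduce
  I1: { [C → ) . )], [T → ) . b] }  — shift
  I2: { [B → + . B +], [B → . + B +], [B → . C +], [B → .], [C → . ) )], [C → . B + +] }  — shift, reduce
  I3: { [C → B . + +] }  — shift
  I4: { [B → C . +], [T → C .] }  — shift, reduce
  I5: { [T' → T .] }  — accept
  I6: { [B → C + .] }  — reduce
  I7: { [C → B + . +] }  — shift
  I8: { [C → B + + .] }  — reduce
  I9: { [C → ) . )] }  — shift
  I10: { [B → + B . +], [C → B . + +] }  — shift
  I11: { [B → C . +] }  — shift
  I12: { [B → + B + .], [C → B + . +] }  — shift, reduce
  I13: { [C → ) ) .] }  — reduce
  I14: { [T → ) b .] }  — reduce

No state contains more than one complete item.

Answer: No reduce-reduce conflicts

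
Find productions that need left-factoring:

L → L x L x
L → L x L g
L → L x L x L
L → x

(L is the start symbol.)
Left-factoring is needed when two productions for the same non-terminal
share a common prefix on the right-hand side.

Productions for L:
  L → L x L x
  L → L x L g
  L → L x L x L
  L → x

Found common prefix 'L x L' in productions for L

Answer: Yes, L has productions with common prefix 'L x L'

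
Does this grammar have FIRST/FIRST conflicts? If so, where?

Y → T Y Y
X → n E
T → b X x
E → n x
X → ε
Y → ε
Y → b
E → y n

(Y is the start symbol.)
Yes. Y → T Y Y / Y → b on { 'b' }

FIRST sets of the non-terminals at (or reachable through a nullable prefix from) the front of some alternative:
  FIRST(T) = { 'b' }

Productions for Y:
  Y → T Y Y: FIRST = { 'b' }
  Y → ε: FIRST = { ε }
  Y → b: FIRST = { 'b' }
Productions for X:
  X → n E: FIRST = { 'n' }
  X → ε: FIRST = { ε }
Productions for E:
  E → n x: FIRST = { 'n' }
  E → y n: FIRST = { 'y' }
T has only one production, so no FIRST/FIRST conflict is possible there.

Conflict for Y: Y → T Y Y and Y → b
  Overlap: { 'b' }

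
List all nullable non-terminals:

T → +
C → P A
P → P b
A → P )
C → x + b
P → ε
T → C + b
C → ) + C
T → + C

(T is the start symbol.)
A non-terminal is nullable if it can derive ε (the empty string): either it has an ε-production, or it has a production whose right-hand side consists entirely of nullable non-terminals.

ε-productions: P → ε
So P is immediately nullable.
No further non-terminal can be added: every production for the remaining non-terminals contains a terminal or a non-nullable non-terminal.
Nullable = { 'P' }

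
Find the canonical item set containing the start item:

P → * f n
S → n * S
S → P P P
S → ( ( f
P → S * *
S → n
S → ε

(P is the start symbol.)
{ [P → . * f n], [P → . S * *], [P' → . P], [S → . ( ( f], [S → . P P P], [S → . n * S], [S → . n], [S → .] }

First, augment the grammar with P' → P
I₀ = CLOSURE({ [P' → . P] }):
  [P' → . P] has the dot before P: add [P → . * f n], [P → . S * *]
  [P → . S * *] has the dot before S: add [S → . n * S], [S → . P P P], [S → . ( ( f], [S → . n], [S → .]
No further items can be added.

I₀ = { [P → . * f n], [P → . S * *], [P' → . P], [S → . ( ( f], [S → . P P P], [S → . n * S], [S → . n], [S → .] }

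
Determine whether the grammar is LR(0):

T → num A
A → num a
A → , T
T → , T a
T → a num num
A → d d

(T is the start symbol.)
Augment with T' → T and build the canonical LR(0) collection (I0 = CLOSURE({[T' → . T]}), then GOTO on every symbol after a dot until no new states appear). It has 16 states:
  I0: { [T → . , T a], [T → . a num num], [T → . num A], [T' → . T] }  — shift
  I1: { [T → , . T a], [T → . , T a], [T → . a num num], [T → . num A] }  — shift
  I2: { [T' → T .] }  — accept
  I3: { [T → a . num num] }  — shift
  I4: { [A → . , T], [A → . d d], [A → . num a], [T → num . A] }  — shift
  I5: { [A → , . T], [T → . , T a], [T → . a num num], [T → . num A] }  — shift
  I6: { [T → num A .] }  — reduce
  I7: { [A → d . d] }  — shift
  I8: { [A → num . a] }  — shift
  I9: { [A → num a .] }  — reduce
  I10: { [A → d d .] }  — reduce
  I11: { [A → , T .] }  — reduce
  I12: { [T → a num . num] }  — shift
  I13: { [T → a num num .] }  — reduce
  I14: { [T → , T . a] }  — shift
  I15: { [T → , T a .] }  — reduce

Every state is either a pure shift/goto state or contains exactly one complete item and nothing to shift — no conflicts. The grammar is LR(0).

Answer: Yes, the grammar is LR(0)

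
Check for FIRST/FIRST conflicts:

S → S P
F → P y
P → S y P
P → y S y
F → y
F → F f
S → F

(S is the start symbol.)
Yes. S → S P / S → F on { 'y' }; F → P y / F → y on { 'y' }; F → P y / F → F f on { 'y' }; F → y / F → F f on { 'y' }; P → S y P / P → y S y on { 'y' }

FIRST sets of the non-terminals at (or reachable through a nullable prefix from) the front of some alternative:
  FIRST(S) = { 'y' }
  FIRST(F) = { 'y' }
  FIRST(P) = { 'y' }

Productions for S:
  S → S P: FIRST = { 'y' }
  S → F: FIRST = { 'y' }
Productions for F:
  F → P y: FIRST = { 'y' }
  F → y: FIRST = { 'y' }
  F → F f: FIRST = { 'y' }
Productions for P:
  P → S y P: FIRST = { 'y' }
  P → y S y: FIRST = { 'y' }

Conflict for S: S → S P and S → F
  Overlap: { 'y' }
Conflict for F: F → P y and F → y
  Overlap: { 'y' }
Conflict for F: F → P y and F → F f
  Overlap: { 'y' }
Conflict for F: F → y and F → F f
  Overlap: { 'y' }
Conflict for P: P → S y P and P → y S y
  Overlap: { 'y' }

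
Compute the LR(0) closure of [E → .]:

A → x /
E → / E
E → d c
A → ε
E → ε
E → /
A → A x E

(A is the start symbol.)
Start with: [E → .]
The dot is at the end, so nothing is added.

CLOSURE = { [E → .] }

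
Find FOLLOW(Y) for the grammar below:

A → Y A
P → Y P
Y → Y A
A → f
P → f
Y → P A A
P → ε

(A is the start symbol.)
{ 'f' }

In A → Y A: Y is followed by A, add FIRST(A) \ {ε} = { 'f' }
In P → Y P: Y is followed by P, add FIRST(P) \ {ε} = { 'f' }
  P is nullable, so also add FOLLOW(P)
In Y → Y A: Y is followed by A, add FIRST(A) \ {ε} = { 'f' }

The FOLLOW sets referred to above (computed the same way, to a fixed point):
  FOLLOW(P) = { 'f' }

Taking the union: FOLLOW(Y) = { 'f' }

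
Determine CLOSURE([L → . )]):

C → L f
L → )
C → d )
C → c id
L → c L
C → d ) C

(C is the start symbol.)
{ [L → . )] }

Start with: [L → . )]
The dot precedes the terminal ')', so nothing is added.

CLOSURE = { [L → . )] }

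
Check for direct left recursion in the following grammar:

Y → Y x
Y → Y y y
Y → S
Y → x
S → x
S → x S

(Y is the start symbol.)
Y → Y x: LEFT RECURSIVE (starts with Y)
Y → Y y y: LEFT RECURSIVE (starts with Y)
Y → S: starts with S
Y → x: starts with x
S → x: starts with x
S → x S: starts with x

The grammar has direct left recursion on: Y.

Answer: Yes, Y is left-recursive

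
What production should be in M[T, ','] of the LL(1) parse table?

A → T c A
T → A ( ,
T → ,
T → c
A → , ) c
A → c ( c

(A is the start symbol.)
To find M[T, ','], we find productions for T where ',' is in the predict set (PREDICT(N → α) = (FIRST(α) \ {ε}) ∪ (FOLLOW(N) if α ⇒* ε)).

Relevant sets:
  FIRST(A) = { ',', 'c' }

T → A ( ,: PREDICT = { ',', 'c' }
  ',' is in predict set, so this production goes in M[T, ',']
T → ,: PREDICT = { ',' }
  ',' is in predict set, so this production goes in M[T, ',']
T → c: PREDICT = { 'c' }

M[T, ','] = T → A ( ,, T → ,  (a multiply-defined cell — the grammar is not LL(1))

Answer: T → A ( ,, T → ,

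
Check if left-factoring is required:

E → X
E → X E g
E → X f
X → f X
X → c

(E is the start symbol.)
Left-factoring is needed when two productions for the same non-terminal
share a common prefix on the right-hand side.

Productions for E:
  E → X
  E → X E g
  E → X f
Productions for X:
  X → f X
  X → c

Found common prefix 'X' in productions for E

Answer: Yes, E has productions with common prefix 'X'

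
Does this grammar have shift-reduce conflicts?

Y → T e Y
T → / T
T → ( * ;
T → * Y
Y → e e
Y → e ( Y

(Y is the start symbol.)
A shift-reduce conflict occurs when an LR(0) state has both:
  - a complete (reduce) item [A → α .] (dot at the end), and
  - a shift item [B → β . c γ] (dot before a terminal).

Augment with Y' → Y and build the canonical LR(0) collection (I0 = CLOSURE({[Y' → . Y]}), then GOTO on every symbol after a dot until no new states appear). It has 16 states:
  I0: { [T → . ( * ;], [T → . * Y], [T → . / T], [Y → . T e Y], [Y → . e ( Y], [Y → . e e], [Y' → . Y] }  — shift
  I1: { [T → ( . * ;] }  — shift
  I2: { [T → * . Y], [T → . ( * ;], [T → . * Y], [T → . / T], [Y → . T e Y], [Y → . e ( Y], [Y → . e e] }  — shift
  I3: { [T → . ( * ;], [T → . * Y], [T → . / T], [T → / . T] }  — shift
  I4: { [Y → T . e Y] }  — shift
  I5: { [Y' → Y .] }  — accept
  I6: { [Y → e . ( Y], [Y → e . e] }  — shift
  I7: { [T → . ( * ;], [T → . * Y], [T → . / T], [Y → . T e Y], [Y → . e ( Y], [Y → . e e], [Y → e ( . Y] }  — shift
  I8: { [Y → e e .] }  — reduce
  I9: { [Y → e ( Y .] }  — reduce
  I10: { [T → . ( * ;], [T → . * Y], [T → . / T], [Y → . T e Y], [Y → . e ( Y], [Y → . e e], [Y → T e . Y] }  — shift
  I11: { [Y → T e Y .] }  — reduce
  I12: { [T → / T .] }  — reduce
  I13: { [T → * Y .] }  — reduce
  I14: { [T → ( * . ;] }  — shift
  I15: { [T → ( * ; .] }  — reduce

No state contains both a complete item and a shift item.

Answer: No shift-reduce conflicts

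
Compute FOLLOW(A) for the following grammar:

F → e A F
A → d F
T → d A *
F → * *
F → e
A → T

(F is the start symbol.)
{ '*', 'e' }

In F → e A F: A is followed by F, add FIRST(F) \ {ε} = { '*', 'e' }
In T → d A *: A is followed by '*', add FIRST('*') \ {ε} = { '*' }

Taking the union: FOLLOW(A) = { '*', 'e' }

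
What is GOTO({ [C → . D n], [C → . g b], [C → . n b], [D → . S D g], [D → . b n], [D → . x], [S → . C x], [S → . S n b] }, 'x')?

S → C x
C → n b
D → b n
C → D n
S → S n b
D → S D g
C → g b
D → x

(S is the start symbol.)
GOTO(I, 'x') = CLOSURE({ [A → αX.β] : [A → α.Xβ] ∈ I, X = 'x' })

Items with dot before 'x', with the dot advanced:
  [D → . x] → [D → x .]
Closure adds nothing (no advanced item has the dot before a non-terminal).

GOTO = { [D → x .] }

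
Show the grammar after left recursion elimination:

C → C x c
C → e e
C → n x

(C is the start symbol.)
C → e e C'
C → n x C'
C' → x c C'
C' → ε

C is directly left-recursive. The standard transformation for
  A → A α₁ | ... | A α_m | β₁ | ... | β_n
is
  A  → β₁ A' | ... | β_n A'
  A' → α₁ A' | ... | α_m A' | ε

C → e e becomes C → e e C'
C → n x becomes C → n x C'
C → C x c becomes C' → x c C'
Add C' → ε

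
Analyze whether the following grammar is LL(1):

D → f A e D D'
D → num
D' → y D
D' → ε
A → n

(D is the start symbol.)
Relevant sets:
  FOLLOW(D') = { $, 'y' }

For D:
  PREDICT(D → f A e D D') = { 'f' }
  PREDICT(D → num) = { 'num' }
For D':
  PREDICT(D' → y D) = { 'y' }
  PREDICT(D' → ε) = { $, 'y' }
A has a single production, so nothing to check there.

Conflict found: Predict set conflict for D': { 'y' }
The grammar is NOT LL(1).

Answer: No. Predict set conflict for D': { 'y' }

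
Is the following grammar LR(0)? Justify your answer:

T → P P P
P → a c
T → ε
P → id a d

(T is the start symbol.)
No. Shift-reduce conflict between [T → .] and [P → . a c]

Augment with T' → T and build the canonical LR(0) collection (I0 = CLOSURE({[T' → . T]}), then GOTO on every symbol after a dot until no new states appear). It has 10 states:
  I0: { [P → . a c], [P → . id a d], [T → . P P P], [T → .], [T' → . T] }  — shift, reduce
  I1: { [P → . a c], [P → . id a d], [T → P . P P] }  — shift
  I2: { [T' → T .] }  — accept
  I3: { [P → a . c] }  — shift
  I4: { [P → id . a d] }  — shift
  I5: { [P → id a . d] }  — shift
  I6: { [P → id a d .] }  — reduce
  I7: { [P → a c .] }  — reduce
  I8: { [P → . a c], [P → . id a d], [T → P P . P] }  — shift
  I9: { [T → P P P .] }  — reduce

Conflict in state I0:
  Shift-reduce conflict between [T → .] and [P → . a c]
So the grammar is NOT LR(0).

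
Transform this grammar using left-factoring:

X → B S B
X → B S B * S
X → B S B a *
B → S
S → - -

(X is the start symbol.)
X → B S B X'
X' → ε
X' → * S
X' → a *
B → S
S → - -

Left-factoring transforms A → αβ₁ | αβ₂ into A → αA' and A' → β₁ | β₂
(α is the longest common prefix among the alternatives). Repeat until
no nonterminal has two alternatives with a common prefix.

Round 1: X has alternatives sharing prefix 'B S B'. Introduce X': X → B S B X'
  Add: X' → ε
  Add: X' → * S
  Add: X' → a *

No remaining common prefixes — done.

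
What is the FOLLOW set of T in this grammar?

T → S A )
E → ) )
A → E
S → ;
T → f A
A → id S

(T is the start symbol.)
T is the start symbol, so $ ∈ FOLLOW(T).
T does not occur on any right-hand side.

Taking the union: FOLLOW(T) = { $ }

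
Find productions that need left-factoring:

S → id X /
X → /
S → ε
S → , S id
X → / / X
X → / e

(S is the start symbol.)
Left-factoring is needed when two productions for the same non-terminal
share a common prefix on the right-hand side.

Productions for S:
  S → id X /
  S → ε
  S → , S id
Productions for X:
  X → /
  X → / / X
  X → / e

Found common prefix '/' in productions for X

Answer: Yes, X has productions with common prefix '/'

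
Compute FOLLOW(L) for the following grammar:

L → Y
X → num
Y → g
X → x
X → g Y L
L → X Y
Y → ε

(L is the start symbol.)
L is the start symbol, so $ ∈ FOLLOW(L).
In X → g Y L: L is at the end, add FOLLOW(X)

The FOLLOW sets referred to above (computed the same way, to a fixed point):
  FOLLOW(X) = { $, 'g' }

Taking the union: FOLLOW(L) = { $, 'g' }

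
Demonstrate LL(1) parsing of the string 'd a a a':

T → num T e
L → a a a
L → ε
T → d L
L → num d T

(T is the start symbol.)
Stack is shown with the top on the left.

Stack    Input      Action
--------------------------
T $      d a a a $  output T → d L
d L $    d a a a $  match 'd'
L $      a a a $    output L → a a a
a a a $  a a a $    match 'a'
a a $    a a $      match 'a'
a $      a $        match 'a'
$        $          accept

The string is accepted.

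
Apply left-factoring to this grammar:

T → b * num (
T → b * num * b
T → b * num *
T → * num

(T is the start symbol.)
Left-factoring transforms A → αβ₁ | αβ₂ into A → αA' and A' → β₁ | β₂
(α is the longest common prefix among the alternatives). Repeat until
no nonterminal has two alternatives with a common prefix.

Round 1: T has alternatives sharing prefix 'b * num'. Introduce T': T → b * num T'
  Add: T' → (
  Add: T' → * b
  Add: T' → *

Round 2: T' has alternatives sharing prefix '*'. Introduce T'': T' → * T''
  Add: T'' → b
  Add: T'' → ε

No remaining common prefixes — done.

Resulting grammar:
T → b * num T'
T' → (
T' → * T''
T'' → b
T'' → ε
T → * num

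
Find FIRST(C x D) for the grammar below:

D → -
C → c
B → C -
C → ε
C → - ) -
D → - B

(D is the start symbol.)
FIRST sets of the non-terminals involved (from the grammar, by fixed-point iteration):
  FIRST(C) = { '-', 'c', ε }

To compute FIRST(C x D), process the symbols left to right:
Symbol C is a non-terminal. Add FIRST(C) \ {ε} = { '-', 'c' }
C is nullable (ε ∈ FIRST(C)), continue to the next symbol.
Symbol x is a terminal. Add 'x' and stop.
FIRST(C x D) = { '-', 'c', 'x' }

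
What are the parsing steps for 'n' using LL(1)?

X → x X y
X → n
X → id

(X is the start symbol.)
LL(1) parsing maintains a stack (initially the start symbol over $) and the input. At each step: if the stack top is a terminal, match it against the current input token; if it is a non-terminal N, replace it with the RHS of M[N, lookahead] (the unique production whose predict set contains the lookahead).

Stack is shown with the top on the left.

Stack  Input  Action
--------------------
X $    n $    output X → n
n $    n $    match 'n'
$      $      accept

The string is accepted.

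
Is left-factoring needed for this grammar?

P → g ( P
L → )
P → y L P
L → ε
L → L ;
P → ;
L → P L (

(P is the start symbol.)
No, left-factoring is not needed

Left-factoring is needed when two productions for the same non-terminal
share a common prefix on the right-hand side.

Productions for P:
  P → g ( P
  P → y L P
  P → ;
Productions for L:
  L → )
  L → ε
  L → L ;
  L → P L (

No common prefixes found.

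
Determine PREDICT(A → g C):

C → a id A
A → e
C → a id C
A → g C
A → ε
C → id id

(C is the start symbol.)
PREDICT(A → g C) = (FIRST(RHS) \ {ε}) ∪ (FOLLOW(A) if ε ∈ FIRST(RHS), i.e. RHS ⇒* ε)
FIRST(g C) = { 'g' }
ε ∉ FIRST(g C), so FOLLOW(A) is not added.
PREDICT(A → g C) = { 'g' }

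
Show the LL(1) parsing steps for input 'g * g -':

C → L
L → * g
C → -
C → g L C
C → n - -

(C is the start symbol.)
LL(1) parsing maintains a stack (initially the start symbol over $) and the input. At each step: if the stack top is a terminal, match it against the current input token; if it is a non-terminal N, replace it with the RHS of M[N, lookahead] (the unique production whose predict set contains the lookahead).

Stack is shown with the top on the left.

Stack    Input      Action
--------------------------
C $      g * g - $  output C → g L C
g L C $  g * g - $  match 'g'
L C $    * g - $    output L → * g
* g C $  * g - $    match '*'
g C $    g - $      match 'g'
C $      - $        output C → -
- $      - $        match '-'
$        $          accept

The string is accepted.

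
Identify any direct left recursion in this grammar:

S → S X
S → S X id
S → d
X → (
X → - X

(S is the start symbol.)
S → S X: LEFT RECURSIVE (starts with S)
S → S X id: LEFT RECURSIVE (starts with S)
S → d: starts with d
X → (: starts with '('
X → - X: starts with '-'

The grammar has direct left recursion on: S.

Answer: Yes, S is left-recursive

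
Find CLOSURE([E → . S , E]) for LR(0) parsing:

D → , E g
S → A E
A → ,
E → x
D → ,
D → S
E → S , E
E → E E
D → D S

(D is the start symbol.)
Start with: [E → . S , E]
  [E → . S , E] has the dot before S: add [S → . A E]
  [S → . A E] has the dot before A: add [A → . ,]
No further items can be added.

CLOSURE = { [A → . ,], [E → . S , E], [S → . A E] }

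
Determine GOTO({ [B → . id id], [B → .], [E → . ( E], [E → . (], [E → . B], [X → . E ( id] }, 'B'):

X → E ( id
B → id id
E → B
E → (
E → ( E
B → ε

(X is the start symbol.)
GOTO(I, 'B') = CLOSURE({ [A → αX.β] : [A → α.Xβ] ∈ I, X = 'B' })

Items with dot before 'B', with the dot advanced:
  [E → . B] → [E → B .]
Closure adds nothing (no advanced item has the dot before a non-terminal).

GOTO = { [E → B .] }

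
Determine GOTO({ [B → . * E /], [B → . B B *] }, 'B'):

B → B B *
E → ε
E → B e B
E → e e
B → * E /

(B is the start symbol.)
GOTO(I, 'B') = CLOSURE({ [A → αX.β] : [A → α.Xβ] ∈ I, X = 'B' })

Items with dot before 'B', with the dot advanced:
  [B → . B B *] → [B → B . B *]
Closure of the advanced items:
  [B → B . B *] has the dot before B: add [B → . B B *], [B → . * E /]

GOTO = { [B → . * E /], [B → . B B *], [B → B . B *] }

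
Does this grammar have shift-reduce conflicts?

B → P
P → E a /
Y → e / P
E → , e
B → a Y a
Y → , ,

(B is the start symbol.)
Augment with B' → B and build the canonical LR(0) collection (I0 = CLOSURE({[B' → . B]}), then GOTO on every symbol after a dot until no new states appear). It has 16 states:
  I0: { [B → . P], [B → . a Y a], [B' → . B], [E → . , e], [P → . E a /] }  — shift
  I1: { [E → , . e] }  — shift
  I2: { [B' → B .] }  — accept
  I3: { [P → E . a /] }  — shift
  I4: { [B → P .] }  — reduce
  I5: { [B → a . Y a], [Y → . , ,], [Y → . e / P] }  — shift
  I6: { [Y → , . ,] }  — shift
  I7: { [B → a Y . a] }  — shift
  I8: { [Y → e . / P] }  — shift
  I9: { [E → . , e], [P → . E a /], [Y → e / . P] }  — shift
  I10: { [Y → e / P .] }  — reduce
  I11: { [B → a Y a .] }  — reduce
  I12: { [Y → , , .] }  — reduce
  I13: { [P → E a . /] }  — shift
  I14: { [P → E a / .] }  — reduce
  I15: { [E → , e .] }  — reduce

No state contains both a complete item and a shift item.

Answer: No shift-reduce conflicts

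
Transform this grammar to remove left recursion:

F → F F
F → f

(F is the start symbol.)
F is directly left-recursive. The standard transformation for
  A → A α₁ | ... | A α_m | β₁ | ... | β_n
is
  A  → β₁ A' | ... | β_n A'
  A' → α₁ A' | ... | α_m A' | ε

F → f becomes F → f F'
F → F F becomes F' → F F'
Add F' → ε

Resulting grammar:
F → f F'
F' → F F'
F' → ε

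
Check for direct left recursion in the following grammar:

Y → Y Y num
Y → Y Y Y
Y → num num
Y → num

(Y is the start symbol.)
Direct left recursion occurs when N → N α for some non-terminal N (the right-hand side begins with the left-hand side itself).

Y → Y Y num: LEFT RECURSIVE (starts with Y)
Y → Y Y Y: LEFT RECURSIVE (starts with Y)
Y → num num: starts with num
Y → num: starts with num

The grammar has direct left recursion on: Y.

Answer: Yes, Y is left-recursive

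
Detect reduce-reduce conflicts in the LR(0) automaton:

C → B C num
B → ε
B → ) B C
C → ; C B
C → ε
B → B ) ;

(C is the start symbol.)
A reduce-reduce conflict occurs when an LR(0) state has two complete items [A → α .] and [B → β .] — both call for a reduction, and with no lookahead the parser cannot choose between them.

Augment with C' → C and build the canonical LR(0) collection (I0 = CLOSURE({[C' → . C]}), then GOTO on every symbol after a dot until no new states appear). It has 14 states:
  I0: { [B → . ) B C], [B → . B ) ;], [B → .], [C → . ; C B], [C → . B C num], [C → .], [C' → . C] }  — shift, 2 reduces
  I1: { [B → ) . B C], [B → . ) B C], [B → . B ) ;], [B → .] }  — shift, reduce
  I2: { [B → . ) B C], [B → . B ) ;], [B → .], [C → . ; C B], [C → . B C num], [C → .], [C → ; . C B] }  — shift, 2 reduces
  I3: { [B → . ) B C], [B → . B ) ;], [B → .], [B → B . ) ;], [C → . ; C B], [C → . B C num], [C → .], [C → B . C num] }  — shift, 2 reduces
  I4: { [C' → C .] }  — accept
  I5: { [B → ) . B C], [B → . ) B C], [B → . B ) ;], [B → .], [B → B ) . ;] }  — shift, reduce
  I6: { [C → B C . num] }  — shift
  I7: { [C → B C num .] }  — reduce
  I8: { [B → B ) ; .] }  — reduce
  I9: { [B → ) B . C], [B → . ) B C], [B → . B ) ;], [B → .], [B → B . ) ;], [C → . ; C B], [C → . B C num], [C → .] }  — shift, 2 reduces
  I10: { [B → ) B C .] }  — reduce
  I11: { [B → . ) B C], [B → . B ) ;], [B → .], [C → ; C . B] }  — shift, reduce
  I12: { [B → B . ) ;], [C → ; C B .] }  — shift, reduce
  I13: { [B → B ) . ;] }  — shift

I0 contains complete items [B → .], [C → .] — reduce-reduce conflict.
I2 contains complete items [B → .], [C → .] — reduce-reduce conflict.
I3 contains complete items [B → .], [C → .] — reduce-reduce conflict.
I9 contains complete items [B → .], [C → .] — reduce-reduce conflict.

Answer: Yes — I0: [B → .] vs [C → .]; I2: [B → .] vs [C → .]; I3: [B → .] vs [C → .]; I9: [B → .] vs [C → .]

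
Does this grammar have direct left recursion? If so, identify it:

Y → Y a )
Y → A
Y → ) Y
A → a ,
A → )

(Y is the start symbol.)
Yes, Y is left-recursive

Direct left recursion occurs when N → N α for some non-terminal N (the right-hand side begins with the left-hand side itself).

Y → Y a ): LEFT RECURSIVE (starts with Y)
Y → A: starts with A
Y → ) Y: starts with ')'
A → a ,: starts with a
A → ): starts with ')'

The grammar has direct left recursion on: Y.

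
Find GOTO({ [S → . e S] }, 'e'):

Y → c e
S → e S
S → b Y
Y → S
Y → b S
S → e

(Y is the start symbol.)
GOTO(I, 'e') = CLOSURE({ [A → αX.β] : [A → α.Xβ] ∈ I, X = 'e' })

Items with dot before 'e', with the dot advanced:
  [S → . e S] → [S → e . S]
Closure of the advanced items:
  [S → e . S] has the dot before S: add [S → . e S], [S → . b Y], [S → . e]

GOTO = { [S → . b Y], [S → . e S], [S → . e], [S → e . S] }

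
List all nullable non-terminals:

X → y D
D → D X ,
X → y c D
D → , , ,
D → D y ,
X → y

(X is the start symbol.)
None

A non-terminal is nullable if it can derive ε (the empty string): either it has an ε-production, or it has a production whose right-hand side consists entirely of nullable non-terminals.

There are no ε-productions, so no non-terminal can derive ε.
No non-terminals are nullable.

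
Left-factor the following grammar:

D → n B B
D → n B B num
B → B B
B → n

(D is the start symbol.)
D → n B B D'
D' → ε
D' → num
B → B B
B → n

Left-factoring transforms A → αβ₁ | αβ₂ into A → αA' and A' → β₁ | β₂
(α is the longest common prefix among the alternatives). Repeat until
no nonterminal has two alternatives with a common prefix.

Round 1: D has alternatives sharing prefix 'n B B'. Introduce D': D → n B B D'
  Add: D' → ε
  Add: D' → num

No remaining common prefixes — done.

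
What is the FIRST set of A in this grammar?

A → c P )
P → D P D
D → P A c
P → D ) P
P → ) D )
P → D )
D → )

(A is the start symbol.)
{ 'c' }

To compute FIRST(A), examine every production with A on the left-hand side, reading each right-hand side left to right until a non-nullable symbol is reached.

From A → c P ):
  - c is a terminal: add 'c' and stop

Collecting: FIRST(A) = { 'c' }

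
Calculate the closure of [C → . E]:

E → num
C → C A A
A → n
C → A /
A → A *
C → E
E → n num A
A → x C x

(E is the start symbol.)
Start with: [C → . E]
  [C → . E] has the dot before E: add [E → . num], [E → . n num A]
No further items can be added.

CLOSURE = { [C → . E], [E → . n num A], [E → . num] }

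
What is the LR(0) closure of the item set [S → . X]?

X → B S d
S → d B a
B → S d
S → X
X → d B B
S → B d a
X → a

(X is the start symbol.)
To compute CLOSURE, for each item [A → α.Bβ] where B is a non-terminal, add [B → .γ] for all productions B → γ; repeat for the newly added items until nothing changes.

Start with: [S → . X]
  [S → . X] has the dot before X: add [X → . B S d], [X → . d B B], [X → . a]
  [X → . B S d] has the dot before B: add [B → . S d]
  [B → . S d] has the dot before S: add [S → . d B a], [S → . B d a]
No further items can be added.

CLOSURE = { [B → . S d], [S → . B d a], [S → . X], [S → . d B a], [X → . B S d], [X → . a], [X → . d B B] }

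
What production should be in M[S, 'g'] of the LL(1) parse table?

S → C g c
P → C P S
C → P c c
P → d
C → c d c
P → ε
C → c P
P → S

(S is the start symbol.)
To find M[S, 'g'], we find productions for S where 'g' is in the predict set (PREDICT(N → α) = (FIRST(α) \ {ε}) ∪ (FOLLOW(N) if α ⇒* ε)).

Relevant sets:
  FIRST(C) = { 'c', 'd' }

S → C g c: PREDICT = { 'c', 'd' }

M[S, 'g'] is empty (no production applies)

Answer: Empty (error entry)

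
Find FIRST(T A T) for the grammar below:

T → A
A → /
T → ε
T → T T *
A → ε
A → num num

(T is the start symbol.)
{ '*', '/', 'num', ε }

FIRST sets of the non-terminals involved (from the grammar, by fixed-point iteration):
  FIRST(T) = { '*', '/', 'num', ε }
  FIRST(A) = { '/', 'num', ε }

To compute FIRST(T A T), process the symbols left to right:
Symbol T is a non-terminal. Add FIRST(T) \ {ε} = { '*', '/', 'num' }
T is nullable (ε ∈ FIRST(T)), continue to the next symbol.
Symbol A is a non-terminal. Add FIRST(A) \ {ε} = { '/', 'num' }
A is nullable (ε ∈ FIRST(A)), continue to the next symbol.
Symbol T is a non-terminal. Add FIRST(T) \ {ε} = { '*', '/', 'num' }
T is nullable (ε ∈ FIRST(T)), continue to the next symbol.
All symbols are nullable, so ε is in the result.
FIRST(T A T) = { '*', '/', 'num', ε }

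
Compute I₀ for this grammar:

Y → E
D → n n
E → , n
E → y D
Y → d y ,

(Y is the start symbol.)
{ [E → . , n], [E → . y D], [Y → . E], [Y → . d y ,], [Y' → . Y] }

First, augment the grammar with Y' → Y
I₀ = CLOSURE({ [Y' → . Y] }):
  [Y' → . Y] has the dot before Y: add [Y → . E], [Y → . d y ,]
  [Y → . E] has the dot before E: add [E → . , n], [E → . y D]
No further items can be added.

I₀ = { [E → . , n], [E → . y D], [Y → . E], [Y → . d y ,], [Y' → . Y] }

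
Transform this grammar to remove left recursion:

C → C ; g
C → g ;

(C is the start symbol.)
C is directly left-recursive. The standard transformation for
  A → A α₁ | ... | A α_m | β₁ | ... | β_n
is
  A  → β₁ A' | ... | β_n A'
  A' → α₁ A' | ... | α_m A' | ε

C → g ; becomes C → g ; C'
C → C ; g becomes C' → ; g C'
Add C' → ε

Resulting grammar:
C → g ; C'
C' → ; g C'
C' → ε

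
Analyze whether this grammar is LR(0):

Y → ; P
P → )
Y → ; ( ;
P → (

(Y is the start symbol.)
Augment with Y' → Y and build the canonical LR(0) collection (I0 = CLOSURE({[Y' → . Y]}), then GOTO on every symbol after a dot until no new states appear). It has 7 states:
  I0: { [Y → . ; ( ;], [Y → . ; P], [Y' → . Y] }  — shift
  I1: { [P → . (], [P → . )], [Y → ; . ( ;], [Y → ; . P] }  — shift
  I2: { [Y' → Y .] }  — accept
  I3: { [P → ( .], [Y → ; ( . ;] }  — shift, reduce
  I4: { [P → ) .] }  — reduce
  I5: { [Y → ; P .] }  — reduce
  I6: { [Y → ; ( ; .] }  — reduce

Conflict in state I3:
  Shift-reduce conflict between [P → ( .] and [Y → ; ( . ;]
So the grammar is NOT LR(0).

Answer: No. Shift-reduce conflict between [P → ( .] and [Y → ; ( . ;]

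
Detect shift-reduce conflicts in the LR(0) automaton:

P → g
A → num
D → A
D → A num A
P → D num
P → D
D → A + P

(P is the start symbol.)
Augment with P' → P and build the canonical LR(0) collection (I0 = CLOSURE({[P' → . P]}), then GOTO on every symbol after a dot until no new states appear). It has 11 states:
  I0: { [A → . num], [D → . A + P], [D → . A num A], [D → . A], [P → . D num], [P → . D], [P → . g], [P' → . P] }  — shift
  I1: { [D → A . + P], [D → A . num A], [D → A .] }  — shift, reduce
  I2: { [P → D . num], [P → D .] }  — shift, reduce
  I3: { [P' → P .] }  — accept
  I4: { [P → g .] }  — reduce
  I5: { [A → num .] }  — reduce
  I6: { [P → D num .] }  — reduce
  I7: { [A → . num], [D → . A + P], [D → . A num A], [D → . A], [D → A + . P], [P → . D num], [P → . D], [P → . g] }  — shift
  I8: { [A → . num], [D → A num . A] }  — shift
  I9: { [D → A num A .] }  — reduce
  I10: { [D → A + P .] }  — reduce

I1 contains reduce item [D → A .] and shift items [D → A . + P], [D → A . num A] — shift-reduce conflict.
I2 contains reduce item [P → D .] and shift item [P → D . num] — shift-reduce conflict.

Answer: Yes — I1: [D → A .] vs [D → A . + P]; I2: [P → D .] vs [P → D . num]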